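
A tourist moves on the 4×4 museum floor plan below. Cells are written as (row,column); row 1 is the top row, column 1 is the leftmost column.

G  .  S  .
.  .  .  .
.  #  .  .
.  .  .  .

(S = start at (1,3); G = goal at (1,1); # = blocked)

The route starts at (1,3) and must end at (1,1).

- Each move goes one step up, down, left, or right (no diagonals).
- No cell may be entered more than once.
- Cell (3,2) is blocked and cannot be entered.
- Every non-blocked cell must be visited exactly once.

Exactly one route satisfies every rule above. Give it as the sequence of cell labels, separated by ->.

(1,3) -> (1,4) -> (2,4) -> (2,3) -> (3,3) -> (3,4) -> (4,4) -> (4,3) -> (4,2) -> (4,1) -> (3,1) -> (2,1) -> (2,2) -> (1,2) -> (1,1)

Need to visit all 15 open cells exactly once, starting at (1,3) and ending at (1,1).
Cell (4,2) has only two open neighbours ((4,1) and (4,3)), so the path must pass straight through it: one of those is the cell it's entered from and the other is where it exits.
Route from (1,3): right 1 to (1,4), down 1 to (2,4), left 1 to (2,3), down 1 to (3,3), right 1 to (3,4), down 1 to (4,4), left 3 to (4,1), up 2 to (2,1), right 1 to (2,2), up 1 to (1,2), left 1 to (1,1) — 14 moves in all.
Check: all 15 open cells covered.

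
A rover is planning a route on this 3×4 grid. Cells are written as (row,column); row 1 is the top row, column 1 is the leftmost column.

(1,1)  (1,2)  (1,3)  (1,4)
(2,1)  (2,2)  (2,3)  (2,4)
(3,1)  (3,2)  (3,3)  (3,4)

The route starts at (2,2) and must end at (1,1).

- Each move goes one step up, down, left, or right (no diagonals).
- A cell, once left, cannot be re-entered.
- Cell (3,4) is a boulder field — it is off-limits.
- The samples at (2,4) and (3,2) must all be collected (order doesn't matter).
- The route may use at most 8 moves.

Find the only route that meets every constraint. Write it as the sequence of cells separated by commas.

(2,2), (3,2), (3,3), (2,3), (2,4), (1,4), (1,3), (1,2), (1,1)

The 8-move cap with required stops at (2,4), (3,2) leaves no slack for detours.
Route from (2,2): down 1 to (3,2), right 1 to (3,3), up 1 to (2,3), right 1 to (2,4), up 1 to (1,4), left 3 to (1,1) — 8 moves in all.
Check: all required cells visited; 8 ≤ 8 moves.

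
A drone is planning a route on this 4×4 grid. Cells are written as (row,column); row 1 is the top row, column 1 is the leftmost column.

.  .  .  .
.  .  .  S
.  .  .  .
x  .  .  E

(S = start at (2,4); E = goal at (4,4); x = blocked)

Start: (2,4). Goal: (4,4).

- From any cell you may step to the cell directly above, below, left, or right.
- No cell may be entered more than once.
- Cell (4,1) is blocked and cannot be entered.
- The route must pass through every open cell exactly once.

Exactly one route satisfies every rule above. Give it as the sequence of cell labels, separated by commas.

Need to visit all 15 open cells exactly once, starting at (2,4) and ending at (4,4).
Route from (2,4): up 1 to (1,4), left 1 to (1,3), down 1 to (2,3), left 1 to (2,2), up 1 to (1,2), left 1 to (1,1), down 2 to (3,1), right 1 to (3,2), down 1 to (4,2), right 1 to (4,3), up 1 to (3,3), right 1 to (3,4), down 1 to (4,4) — 14 moves in all.
Check: all 15 open cells covered.

(2,4), (1,4), (1,3), (2,3), (2,2), (1,2), (1,1), (2,1), (3,1), (3,2), (4,2), (4,3), (3,3), (3,4), (4,4)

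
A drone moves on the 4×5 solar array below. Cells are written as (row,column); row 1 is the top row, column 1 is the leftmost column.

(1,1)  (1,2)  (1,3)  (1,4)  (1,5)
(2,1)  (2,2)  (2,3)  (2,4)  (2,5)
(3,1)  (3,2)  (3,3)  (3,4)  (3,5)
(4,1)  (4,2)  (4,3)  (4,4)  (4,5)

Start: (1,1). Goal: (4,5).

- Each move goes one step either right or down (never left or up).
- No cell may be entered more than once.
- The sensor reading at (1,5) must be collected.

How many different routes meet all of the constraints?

A right/down-only route from (1,1) to (4,5) makes exactly 3 down-moves and 4 right-moves in some order.
With no other constraints that would be C(7,3) = 35 routes.
Split at (1,5) and multiply the segment counts: (1,1)→(1,5): 1; (1,5)→(4,5): 1; product = 1.
That gives 1 route.

1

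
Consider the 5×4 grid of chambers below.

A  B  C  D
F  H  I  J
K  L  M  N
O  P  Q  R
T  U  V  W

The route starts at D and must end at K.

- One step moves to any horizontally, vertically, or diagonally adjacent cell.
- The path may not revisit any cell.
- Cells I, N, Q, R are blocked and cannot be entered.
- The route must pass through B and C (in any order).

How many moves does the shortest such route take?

Any route passes through B and C in some order between D and K. Summing Chebyshev distances along each leg and taking the cheapest ordering (D → C → B → K) gives a lower bound of 1 + 1 + 2 = 4 moves.
A route of 4 moves achieves this: D → C → B → F → K.
Since 4 matches the lower bound, it is optimal.

4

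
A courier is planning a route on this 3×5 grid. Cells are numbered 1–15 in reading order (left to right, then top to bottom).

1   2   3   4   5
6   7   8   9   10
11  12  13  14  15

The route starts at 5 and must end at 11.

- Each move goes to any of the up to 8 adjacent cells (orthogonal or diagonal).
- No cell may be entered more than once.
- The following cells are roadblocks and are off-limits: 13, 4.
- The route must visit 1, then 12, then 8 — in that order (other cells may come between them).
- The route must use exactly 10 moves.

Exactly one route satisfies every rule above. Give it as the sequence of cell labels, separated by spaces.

The waypoints must appear in the order 1, 12, 8, with no cell reused.
Route from 5: down 1 to 10, left 1 to 9, up-left 1 to 3, left 2 to 1, down 1 to 6, down-right 1 to 12, up-right 1 to 8, left 1 to 7, down-left 1 to 11 — 10 moves in all.
Check: order respected (1 at step 5, 12 at step 7, 8 at step 8); 10 moves as required.

5 10 9 3 2 1 6 12 8 7 11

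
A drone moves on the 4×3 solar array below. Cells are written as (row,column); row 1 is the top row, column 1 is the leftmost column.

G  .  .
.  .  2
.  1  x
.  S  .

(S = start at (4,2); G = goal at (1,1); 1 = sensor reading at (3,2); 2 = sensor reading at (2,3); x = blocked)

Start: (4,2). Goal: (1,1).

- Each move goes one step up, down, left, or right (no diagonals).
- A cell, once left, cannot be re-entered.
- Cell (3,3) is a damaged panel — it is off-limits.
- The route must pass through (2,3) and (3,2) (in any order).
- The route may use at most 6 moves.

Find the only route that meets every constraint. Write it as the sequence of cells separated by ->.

Any route must reach (2,3) and (3,2) and still end at (1,1) within 6 moves, so the order of the required stops is forced.
Route from (4,2): 2× up (reaching (2,2)), right to (2,3), up to (1,3), 2× left (reaching (1,1)) — 6 moves in all.
Check: all required cells visited; 6 ≤ 6 moves.

(4,2) -> (3,2) -> (2,2) -> (2,3) -> (1,3) -> (1,2) -> (1,1)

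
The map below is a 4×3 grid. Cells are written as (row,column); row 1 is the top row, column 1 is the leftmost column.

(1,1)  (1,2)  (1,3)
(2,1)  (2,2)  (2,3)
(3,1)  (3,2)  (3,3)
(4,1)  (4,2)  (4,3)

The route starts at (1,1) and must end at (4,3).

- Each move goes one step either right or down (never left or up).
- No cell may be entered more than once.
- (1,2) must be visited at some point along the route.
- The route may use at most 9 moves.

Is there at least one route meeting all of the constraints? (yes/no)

One route that works: (1,1) → (1,2) → (2,2) → (3,2) → (4,2) → (4,3).

yes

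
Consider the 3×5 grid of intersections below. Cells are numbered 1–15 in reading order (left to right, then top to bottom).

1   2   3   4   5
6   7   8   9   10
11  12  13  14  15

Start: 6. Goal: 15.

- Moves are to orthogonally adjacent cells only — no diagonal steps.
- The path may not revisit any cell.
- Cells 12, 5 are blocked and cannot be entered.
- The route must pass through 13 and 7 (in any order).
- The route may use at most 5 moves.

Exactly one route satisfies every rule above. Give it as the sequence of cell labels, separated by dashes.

6 - 7 - 8 - 13 - 14 - 15

The budget equals the shortest possible length, so every move has to be on a shortest route through the required cells.
Route from 6: 2× right (reaching 8), down to 13, 2× right (reaching 15) — 5 moves in all.
Check: all required cells visited; 5 ≤ 5 moves.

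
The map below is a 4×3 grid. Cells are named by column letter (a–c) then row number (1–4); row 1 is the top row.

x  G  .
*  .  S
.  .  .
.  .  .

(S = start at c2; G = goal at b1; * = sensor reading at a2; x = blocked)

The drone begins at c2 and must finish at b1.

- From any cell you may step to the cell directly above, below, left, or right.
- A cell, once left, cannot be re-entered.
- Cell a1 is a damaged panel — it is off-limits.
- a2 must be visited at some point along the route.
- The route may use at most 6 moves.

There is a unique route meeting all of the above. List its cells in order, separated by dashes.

The budget equals the shortest possible length, so every move has to be on a shortest route through the required cells.
Route from c2: down to c3, 2× left (reaching a3), up to a2, right to b2, up to b1 — 6 moves in all.
Check: all required cells visited; 6 ≤ 6 moves.

c2 - c3 - b3 - a3 - a2 - b2 - b1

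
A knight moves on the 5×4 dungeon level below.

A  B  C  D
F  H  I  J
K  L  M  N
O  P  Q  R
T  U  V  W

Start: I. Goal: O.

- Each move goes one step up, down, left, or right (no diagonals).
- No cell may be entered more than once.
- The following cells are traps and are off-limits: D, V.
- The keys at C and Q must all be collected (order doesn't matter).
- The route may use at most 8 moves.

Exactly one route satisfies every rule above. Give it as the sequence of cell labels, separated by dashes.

I - C - B - H - L - M - Q - P - O

The 8-move cap with required stops at C, Q leaves no slack for detours.
Route from I: up to C, left to B, 2× down (reaching L), right to M, down to Q, 2× left (reaching O) — 8 moves in all.
Check: all required cells visited; 8 ≤ 8 moves.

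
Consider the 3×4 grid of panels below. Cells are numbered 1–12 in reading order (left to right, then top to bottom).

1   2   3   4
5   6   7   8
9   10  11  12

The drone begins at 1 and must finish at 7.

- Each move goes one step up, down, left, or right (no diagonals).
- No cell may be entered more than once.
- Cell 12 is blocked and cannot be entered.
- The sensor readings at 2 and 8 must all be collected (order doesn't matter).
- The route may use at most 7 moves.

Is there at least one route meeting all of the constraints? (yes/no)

yes

One route that works: 1 → 2 → 3 → 4 → 8 → 7.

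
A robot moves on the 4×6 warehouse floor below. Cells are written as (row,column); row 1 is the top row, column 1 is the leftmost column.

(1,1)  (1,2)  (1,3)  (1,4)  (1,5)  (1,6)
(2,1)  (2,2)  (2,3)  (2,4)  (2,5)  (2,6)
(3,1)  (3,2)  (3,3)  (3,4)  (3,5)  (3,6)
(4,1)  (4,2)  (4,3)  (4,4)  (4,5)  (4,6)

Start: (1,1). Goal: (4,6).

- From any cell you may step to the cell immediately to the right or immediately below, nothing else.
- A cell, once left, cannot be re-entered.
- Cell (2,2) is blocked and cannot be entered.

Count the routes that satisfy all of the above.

A right/down-only route from (1,1) to (4,6) makes exactly 3 down-moves and 5 right-moves in some order.
With no other constraints that would be C(8,3) = 56 routes.
Subtract routes through each blocked cell (inclusion–exclusion for overlaps): − through (2,2): 30 → 26.
That gives 26 routes.

26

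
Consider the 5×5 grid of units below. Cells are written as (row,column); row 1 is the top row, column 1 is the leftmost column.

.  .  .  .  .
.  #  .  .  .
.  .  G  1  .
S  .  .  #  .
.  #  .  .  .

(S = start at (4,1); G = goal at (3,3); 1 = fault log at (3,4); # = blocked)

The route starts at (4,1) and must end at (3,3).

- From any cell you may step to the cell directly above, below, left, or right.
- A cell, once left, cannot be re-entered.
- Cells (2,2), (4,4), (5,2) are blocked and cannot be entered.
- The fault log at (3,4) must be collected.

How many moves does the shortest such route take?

9

Any route passes through (3,4) somewhere between (4,1) and (3,3). Summing Manhattan distances along the two legs ((4,1) → (3,4) → (3,3)) gives a lower bound of 4 + 1 = 5 moves.
The shortest route satisfying every rule uses 9 moves: (4,1) → (3,1) → (2,1) → (1,1) → (1,2) → (1,3) → (2,3) → (2,4) → (3,4) → (3,3).
The bound of 5 isn't tight here; checking systematically, no route of length 5 through 8 satisfies every constraint (on a 4-connected grid the length of any start-to-goal walk has the same parity as the Manhattan bound, so only lengths 5, 7, 9, … need checking), so 9 is the minimum.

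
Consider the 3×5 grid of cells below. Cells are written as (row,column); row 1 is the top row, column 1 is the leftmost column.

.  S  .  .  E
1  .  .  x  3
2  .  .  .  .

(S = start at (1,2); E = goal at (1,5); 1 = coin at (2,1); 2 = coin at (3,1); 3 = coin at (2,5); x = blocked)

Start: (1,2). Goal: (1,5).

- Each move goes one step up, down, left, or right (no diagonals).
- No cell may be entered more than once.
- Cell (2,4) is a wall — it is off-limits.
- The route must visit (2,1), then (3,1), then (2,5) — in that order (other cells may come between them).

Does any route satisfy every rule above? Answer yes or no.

yes

One route that works: (1,2) → (2,2) → (2,1) → (3,1) → (3,2) → (3,3) → (3,4) → (3,5) → (2,5) → (1,5).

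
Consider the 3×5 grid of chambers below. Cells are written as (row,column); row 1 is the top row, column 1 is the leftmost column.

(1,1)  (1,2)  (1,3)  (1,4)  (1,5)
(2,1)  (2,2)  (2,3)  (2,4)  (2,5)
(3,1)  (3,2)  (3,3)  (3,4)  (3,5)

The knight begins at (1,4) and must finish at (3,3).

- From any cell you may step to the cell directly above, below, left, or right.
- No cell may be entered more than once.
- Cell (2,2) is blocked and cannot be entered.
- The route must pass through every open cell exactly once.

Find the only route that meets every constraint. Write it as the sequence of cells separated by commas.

Need to visit all 14 open cells exactly once, starting at (1,4) and ending at (3,3).
Cell (3,1) has only two open neighbours ((2,1) and (3,2)), so the path must pass straight through it: one of those is the cell it's entered from and the other is where it exits.
Route from (1,4): right to (1,5), 2× down (reaching (3,5)), left to (3,4), up to (2,4), left to (2,3), up to (1,3), 2× left (reaching (1,1)), 2× down (reaching (3,1)), 2× right (reaching (3,3)) — 13 moves in all.
Check: all 14 open cells covered.

(1,4), (1,5), (2,5), (3,5), (3,4), (2,4), (2,3), (1,3), (1,2), (1,1), (2,1), (3,1), (3,2), (3,3)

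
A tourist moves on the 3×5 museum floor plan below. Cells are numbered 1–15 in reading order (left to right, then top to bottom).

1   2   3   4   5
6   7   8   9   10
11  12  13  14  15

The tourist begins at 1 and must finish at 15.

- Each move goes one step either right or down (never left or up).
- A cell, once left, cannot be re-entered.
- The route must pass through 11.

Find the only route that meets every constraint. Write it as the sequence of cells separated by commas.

Moves only go right or down, so the column and row indices never decrease.
Route from 1: 2× down (reaching 11), 4× right (reaching 15) — 6 moves in all.
Check: all required cells visited.

1, 6, 11, 12, 13, 14, 15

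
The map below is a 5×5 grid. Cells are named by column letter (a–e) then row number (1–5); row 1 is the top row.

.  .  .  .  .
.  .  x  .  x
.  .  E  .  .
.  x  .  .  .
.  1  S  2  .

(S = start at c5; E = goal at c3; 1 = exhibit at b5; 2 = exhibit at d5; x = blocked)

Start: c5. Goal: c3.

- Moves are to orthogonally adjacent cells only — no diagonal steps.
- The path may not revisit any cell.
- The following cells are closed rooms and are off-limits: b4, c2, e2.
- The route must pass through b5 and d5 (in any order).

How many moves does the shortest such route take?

Any route passes through b5 and d5 in some order between c5 and c3. Summing Manhattan distances along each leg and taking the cheapest ordering (c5 → b5 → d5 → c3) gives a lower bound of 1 + 2 + 3 = 6 moves.
The shortest route satisfying every rule uses 18 moves: c5 → b5 → a5 → a4 → a3 → a2 → a1 → b1 → c1 → d1 → d2 → d3 → e3 → e4 → e5 → d5 → d4 → c4 → c3.
The no-revisit rule (legs can't share cells) pushes the minimum above the 6-move bound; an exhaustive check rules out every length from 6 to 17 (on a 4-connected grid the length of any start-to-goal walk has the same parity as the Manhattan bound, so only lengths 6, 8, 10, … need checking), leaving 18 as the minimum.

18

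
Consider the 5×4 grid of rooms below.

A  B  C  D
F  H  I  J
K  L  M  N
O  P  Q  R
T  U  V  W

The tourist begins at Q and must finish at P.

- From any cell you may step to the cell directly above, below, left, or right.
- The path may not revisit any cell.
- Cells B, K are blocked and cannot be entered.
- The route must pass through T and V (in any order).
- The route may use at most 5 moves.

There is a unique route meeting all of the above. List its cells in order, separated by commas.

Any route must reach T and V and still end at P within 5 moves, so the order of the required stops is forced.
Route from Q: down to V, 2× left (reaching T), up to O, right to P — 5 moves in all.
Check: all required cells visited; 5 ≤ 5 moves.

Q, V, U, T, O, P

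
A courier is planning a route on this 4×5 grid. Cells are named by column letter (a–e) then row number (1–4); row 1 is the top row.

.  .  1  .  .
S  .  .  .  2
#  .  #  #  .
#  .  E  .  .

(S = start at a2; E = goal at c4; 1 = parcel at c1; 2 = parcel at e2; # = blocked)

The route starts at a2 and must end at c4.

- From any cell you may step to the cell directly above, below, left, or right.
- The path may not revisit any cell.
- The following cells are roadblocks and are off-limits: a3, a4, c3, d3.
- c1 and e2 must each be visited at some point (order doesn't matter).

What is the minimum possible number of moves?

Any route passes through c1 and e2 in some order between a2 and c4. Summing Manhattan distances along each leg and taking the cheapest ordering (a2 → c1 → e2 → c4) gives a lower bound of 3 + 3 + 4 = 10 moves.
A route of 10 moves achieves this: a2 → a1 → b1 → c1 → c2 → d2 → e2 → e3 → e4 → d4 → c4.
Since 10 matches the lower bound, it is optimal.

10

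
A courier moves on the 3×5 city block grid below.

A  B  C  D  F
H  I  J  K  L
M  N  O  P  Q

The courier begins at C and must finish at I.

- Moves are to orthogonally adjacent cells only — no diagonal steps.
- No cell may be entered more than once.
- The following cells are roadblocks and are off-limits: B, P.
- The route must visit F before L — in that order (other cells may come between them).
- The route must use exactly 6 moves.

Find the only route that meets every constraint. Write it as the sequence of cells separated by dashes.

C - D - F - L - K - J - I

The waypoints must appear in the order F, L, with no cell reused.
Route from C: 2× right (reaching F), down to L, 3× left (reaching I) — 6 moves in all.
Check: order respected (F at step 2, L at step 3); 6 moves as required.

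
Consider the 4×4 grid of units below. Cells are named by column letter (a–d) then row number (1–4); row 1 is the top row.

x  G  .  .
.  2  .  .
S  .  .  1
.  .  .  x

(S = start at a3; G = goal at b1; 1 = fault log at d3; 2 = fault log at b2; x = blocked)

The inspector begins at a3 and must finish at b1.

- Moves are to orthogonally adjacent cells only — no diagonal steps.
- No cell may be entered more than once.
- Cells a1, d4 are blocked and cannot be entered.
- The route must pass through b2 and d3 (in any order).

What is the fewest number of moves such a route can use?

Any route passes through b2 and d3 in some order between a3 and b1. Summing Manhattan distances along each leg and taking the cheapest ordering (a3 → d3 → b2 → b1) gives a lower bound of 3 + 3 + 1 = 7 moves.
A route of 7 moves achieves this: a3 → b3 → c3 → d3 → d2 → c2 → b2 → b1.
Since 7 matches the lower bound, it is optimal.

7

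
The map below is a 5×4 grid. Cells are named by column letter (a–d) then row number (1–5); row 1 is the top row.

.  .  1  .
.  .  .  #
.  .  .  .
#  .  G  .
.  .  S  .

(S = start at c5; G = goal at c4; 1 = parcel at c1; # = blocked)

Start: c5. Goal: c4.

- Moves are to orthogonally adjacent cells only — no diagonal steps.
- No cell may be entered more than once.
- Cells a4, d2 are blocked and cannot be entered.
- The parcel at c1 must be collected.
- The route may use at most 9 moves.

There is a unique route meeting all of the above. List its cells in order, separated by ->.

c5 -> b5 -> b4 -> b3 -> b2 -> b1 -> c1 -> c2 -> c3 -> c4

The 9-move cap with required stops at c1 leaves no slack for detours.
Route from c5: left to b5, 4× up (reaching b1), right to c1, 3× down (reaching c4) — 9 moves in all.
Check: all required cells visited; 9 ≤ 9 moves.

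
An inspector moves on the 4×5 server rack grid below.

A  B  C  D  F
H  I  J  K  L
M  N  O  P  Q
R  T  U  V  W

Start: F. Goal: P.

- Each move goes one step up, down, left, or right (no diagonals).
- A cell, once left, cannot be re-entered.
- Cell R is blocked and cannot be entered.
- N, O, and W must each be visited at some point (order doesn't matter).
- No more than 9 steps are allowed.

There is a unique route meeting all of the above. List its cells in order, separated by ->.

The 9-move cap with required stops at N, O, W leaves no slack for detours.
Route from F: down 3 to W, left 3 to T, up 1 to N, right 2 to P — 9 moves in all.
Check: all required cells visited; 9 ≤ 9 moves.

F -> L -> Q -> W -> V -> U -> T -> N -> O -> P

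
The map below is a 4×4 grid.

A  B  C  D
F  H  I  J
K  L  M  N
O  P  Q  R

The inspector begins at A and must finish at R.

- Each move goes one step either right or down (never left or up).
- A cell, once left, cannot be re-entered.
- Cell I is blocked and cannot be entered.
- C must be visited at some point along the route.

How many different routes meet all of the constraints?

1

A right/down-only route from A to R makes exactly 3 down-moves and 3 right-moves in some order.
With no other constraints that would be C(6,3) = 20 routes.
Split at C and multiply the segment counts (each segment already excludes blocked cells): A→C: 1; C→R: 1; product = 1.
That gives 1 route.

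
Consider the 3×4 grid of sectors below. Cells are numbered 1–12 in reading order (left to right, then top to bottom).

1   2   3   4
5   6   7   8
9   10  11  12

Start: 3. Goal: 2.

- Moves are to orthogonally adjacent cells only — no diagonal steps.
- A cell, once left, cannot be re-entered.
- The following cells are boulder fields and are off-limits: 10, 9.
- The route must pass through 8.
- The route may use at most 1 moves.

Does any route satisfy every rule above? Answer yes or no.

no

Even ignoring the no-revisit rule, getting from 3 to 2 via 8 needs at least 2 + 3 = 5 moves (Manhattan distance per leg), which exceeds the 1-move limit.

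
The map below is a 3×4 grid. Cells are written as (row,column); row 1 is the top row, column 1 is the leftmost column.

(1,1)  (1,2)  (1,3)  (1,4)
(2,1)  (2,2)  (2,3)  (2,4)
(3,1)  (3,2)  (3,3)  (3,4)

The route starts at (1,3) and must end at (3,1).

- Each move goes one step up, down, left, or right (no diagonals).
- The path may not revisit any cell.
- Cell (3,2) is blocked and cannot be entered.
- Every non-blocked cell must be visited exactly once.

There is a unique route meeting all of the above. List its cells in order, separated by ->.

Need to visit all 11 open cells exactly once, starting at (1,3) and ending at (3,1).
Cell (3,3) has only two open neighbours ((2,3) and (3,4)), so the path must pass straight through it: one of those is the cell it's entered from and the other is where it exits.
Route from (1,3): right 1 to (1,4), down 2 to (3,4), left 1 to (3,3), up 1 to (2,3), left 1 to (2,2), up 1 to (1,2), left 1 to (1,1), down 2 to (3,1) — 10 moves in all.
Check: all 11 open cells covered.

(1,3) -> (1,4) -> (2,4) -> (3,4) -> (3,3) -> (2,3) -> (2,2) -> (1,2) -> (1,1) -> (2,1) -> (3,1)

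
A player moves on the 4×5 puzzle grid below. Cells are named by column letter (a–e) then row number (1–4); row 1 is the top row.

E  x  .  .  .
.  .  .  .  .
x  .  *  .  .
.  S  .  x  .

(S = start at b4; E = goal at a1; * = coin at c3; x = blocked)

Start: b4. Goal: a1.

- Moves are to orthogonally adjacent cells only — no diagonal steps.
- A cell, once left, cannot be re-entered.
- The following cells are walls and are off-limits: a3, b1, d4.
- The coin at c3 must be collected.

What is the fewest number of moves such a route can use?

6

Any route passes through c3 somewhere between b4 and a1. Summing Manhattan distances along the two legs (b4 → c3 → a1) gives a lower bound of 2 + 4 = 6 moves.
A route of 6 moves achieves this: b4 → b3 → c3 → c2 → b2 → a2 → a1.
Since 6 matches the lower bound, it is optimal.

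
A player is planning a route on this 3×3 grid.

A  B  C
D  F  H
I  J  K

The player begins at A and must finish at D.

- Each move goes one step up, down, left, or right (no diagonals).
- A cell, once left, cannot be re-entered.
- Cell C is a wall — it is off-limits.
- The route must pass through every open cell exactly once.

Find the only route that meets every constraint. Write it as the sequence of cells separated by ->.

A -> B -> F -> H -> K -> J -> I -> D

Need to visit all 8 open cells exactly once, starting at A and ending at D.
Route from A: right 1 to B, down 1 to F, right 1 to H, down 1 to K, left 2 to I, up 1 to D — 7 moves in all.
Check: all 8 open cells covered.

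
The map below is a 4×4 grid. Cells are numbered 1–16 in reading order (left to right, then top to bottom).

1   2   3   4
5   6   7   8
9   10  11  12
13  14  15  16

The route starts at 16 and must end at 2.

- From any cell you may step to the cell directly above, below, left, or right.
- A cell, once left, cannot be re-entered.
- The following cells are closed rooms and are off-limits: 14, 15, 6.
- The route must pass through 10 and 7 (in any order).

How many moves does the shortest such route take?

Any route passes through 10 and 7 in some order between 16 and 2. Summing Manhattan distances along each leg and taking the cheapest ordering (16 → 7 → 10 → 2) gives a lower bound of 3 + 2 + 2 = 7 moves.
The shortest route satisfying every rule uses 9 moves: 16 → 12 → 8 → 7 → 11 → 10 → 9 → 5 → 1 → 2.
The no-revisit rule (legs can't share cells) pushes the minimum above the 7-move bound; an exhaustive check rules out every length from 7 to 8, leaving 9 as the minimum.

9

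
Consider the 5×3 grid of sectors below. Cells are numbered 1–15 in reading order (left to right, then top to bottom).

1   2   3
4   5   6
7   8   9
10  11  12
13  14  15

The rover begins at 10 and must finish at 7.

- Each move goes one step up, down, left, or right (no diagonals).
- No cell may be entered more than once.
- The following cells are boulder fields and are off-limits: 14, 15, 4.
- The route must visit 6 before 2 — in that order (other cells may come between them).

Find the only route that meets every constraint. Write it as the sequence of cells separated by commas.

10, 11, 12, 9, 6, 3, 2, 5, 8, 7

The waypoints must appear in the order 6, 2, with no cell reused.
Route from 10: right 2 to 12, up 3 to 3, left 1 to 2, down 2 to 8, left 1 to 7 — 9 moves in all.
Check: order respected (6 at step 4, 2 at step 6).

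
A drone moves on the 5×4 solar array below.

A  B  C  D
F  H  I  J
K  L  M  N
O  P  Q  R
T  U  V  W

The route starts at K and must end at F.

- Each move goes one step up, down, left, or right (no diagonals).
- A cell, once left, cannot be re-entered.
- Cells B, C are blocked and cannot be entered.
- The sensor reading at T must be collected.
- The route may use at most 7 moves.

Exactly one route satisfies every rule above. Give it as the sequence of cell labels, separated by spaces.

The budget equals the shortest possible length, so every move has to be on a shortest route through the required cells.
Route from K: down 2 to T, right 1 to U, up 3 to H, left 1 to F — 7 moves in all.
Check: all required cells visited; 7 ≤ 7 moves.

K O T U P L H F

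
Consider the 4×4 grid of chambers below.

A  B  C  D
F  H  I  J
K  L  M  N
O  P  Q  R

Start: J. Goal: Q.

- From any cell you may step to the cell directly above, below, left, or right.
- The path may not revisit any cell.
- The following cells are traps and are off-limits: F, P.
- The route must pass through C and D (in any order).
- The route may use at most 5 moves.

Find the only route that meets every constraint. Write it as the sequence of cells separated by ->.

J -> D -> C -> I -> M -> Q

Any route must reach C and D and still end at Q within 5 moves, so the order of the required stops is forced.
Route from J: up to D, left to C, 3× down (reaching Q) — 5 moves in all.
Check: all required cells visited; 5 ≤ 5 moves.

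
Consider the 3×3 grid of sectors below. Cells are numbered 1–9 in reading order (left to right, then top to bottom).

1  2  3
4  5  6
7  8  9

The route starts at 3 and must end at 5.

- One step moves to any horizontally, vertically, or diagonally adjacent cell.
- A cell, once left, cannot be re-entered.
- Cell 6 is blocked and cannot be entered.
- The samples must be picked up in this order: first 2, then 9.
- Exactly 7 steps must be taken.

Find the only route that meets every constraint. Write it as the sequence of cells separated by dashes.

3 - 2 - 1 - 4 - 7 - 8 - 9 - 5

The waypoints must appear in the order 2, 9, with no cell reused.
Route from 3: left 2 to 1, down 2 to 7, right 2 to 9, up-left 1 to 5 — 7 moves in all.
Check: order respected (2 at step 1, 9 at step 6); 7 moves as required.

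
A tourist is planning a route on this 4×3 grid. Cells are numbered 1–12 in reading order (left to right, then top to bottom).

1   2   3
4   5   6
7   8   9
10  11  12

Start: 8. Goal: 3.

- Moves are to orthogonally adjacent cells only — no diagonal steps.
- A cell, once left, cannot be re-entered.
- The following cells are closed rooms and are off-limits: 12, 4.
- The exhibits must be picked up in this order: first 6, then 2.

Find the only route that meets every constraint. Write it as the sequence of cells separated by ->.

8 -> 9 -> 6 -> 5 -> 2 -> 3

The waypoints must appear in the order 6, 2, with no cell reused.
Route from 8: right to 9, up to 6, left to 5, up to 2, right to 3 — 5 moves in all.
Check: order respected (6 at step 2, 2 at step 4).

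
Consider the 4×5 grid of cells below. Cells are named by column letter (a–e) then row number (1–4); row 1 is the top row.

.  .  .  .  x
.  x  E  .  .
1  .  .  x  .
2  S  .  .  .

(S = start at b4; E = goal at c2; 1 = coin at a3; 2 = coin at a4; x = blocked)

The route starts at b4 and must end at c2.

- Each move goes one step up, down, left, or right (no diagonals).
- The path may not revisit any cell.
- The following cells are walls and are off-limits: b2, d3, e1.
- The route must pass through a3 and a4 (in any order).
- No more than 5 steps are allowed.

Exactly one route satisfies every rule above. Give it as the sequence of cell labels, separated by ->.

b4 -> a4 -> a3 -> b3 -> c3 -> c2

The budget equals the shortest possible length, so every move has to be on a shortest route through the required cells.
Route from b4: left to a4, up to a3, 2× right (reaching c3), up to c2 — 5 moves in all.
Check: all required cells visited; 5 ≤ 5 moves.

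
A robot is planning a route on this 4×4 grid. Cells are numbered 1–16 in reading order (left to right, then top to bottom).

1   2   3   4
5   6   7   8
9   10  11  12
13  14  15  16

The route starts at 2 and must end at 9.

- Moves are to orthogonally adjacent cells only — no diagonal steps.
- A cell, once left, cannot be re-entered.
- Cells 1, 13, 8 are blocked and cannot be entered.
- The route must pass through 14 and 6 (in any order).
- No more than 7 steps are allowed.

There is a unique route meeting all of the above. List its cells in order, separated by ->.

2 -> 6 -> 7 -> 11 -> 15 -> 14 -> 10 -> 9

Any route must reach 14 and 6 and still end at 9 within 7 moves, so the order of the required stops is forced.
Route from 2: down 1 to 6, right 1 to 7, down 2 to 15, left 1 to 14, up 1 to 10, left 1 to 9 — 7 moves in all.
Check: all required cells visited; 7 ≤ 7 moves.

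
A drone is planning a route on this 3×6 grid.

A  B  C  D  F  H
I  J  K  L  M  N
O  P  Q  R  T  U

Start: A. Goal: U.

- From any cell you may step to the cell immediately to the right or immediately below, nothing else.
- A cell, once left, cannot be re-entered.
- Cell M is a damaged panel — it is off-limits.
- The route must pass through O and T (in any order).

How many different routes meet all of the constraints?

A right/down-only route from A to U makes exactly 2 down-moves and 5 right-moves in some order.
With no other constraints that would be C(7,2) = 21 routes.
A monotone route can only reach the required cells in the order O, T, so split there and multiply the segment counts (each segment already excludes blocked cells): A→O: 1; O→T: 1; T→U: 1; product = 1.
That gives 1 route.

1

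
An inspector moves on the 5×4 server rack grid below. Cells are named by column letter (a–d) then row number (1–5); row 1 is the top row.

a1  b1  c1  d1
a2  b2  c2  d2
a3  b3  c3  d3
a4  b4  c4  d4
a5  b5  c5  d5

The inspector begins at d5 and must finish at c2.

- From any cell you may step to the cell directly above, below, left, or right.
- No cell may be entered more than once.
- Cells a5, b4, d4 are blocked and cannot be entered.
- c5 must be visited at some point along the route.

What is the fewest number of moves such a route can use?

Any route passes through c5 somewhere between d5 and c2. Summing Manhattan distances along the two legs (d5 → c5 → c2) gives a lower bound of 1 + 3 = 4 moves.
A route of 4 moves achieves this: d5 → c5 → c4 → c3 → c2.
Since 4 matches the lower bound, it is optimal.

4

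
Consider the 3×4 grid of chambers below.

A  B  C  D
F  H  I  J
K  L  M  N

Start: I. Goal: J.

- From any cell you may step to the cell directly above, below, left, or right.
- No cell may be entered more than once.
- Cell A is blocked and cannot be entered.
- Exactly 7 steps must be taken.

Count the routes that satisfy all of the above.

3

Need simple routes of exactly 7 moves from I to J (Manhattan distance 1, so 3 moves are spent on a detour and 3 undoing it).
Enumerating: I C B H L M N J | I M L H B C D J | I H F K L M N J.
That gives 3 routes.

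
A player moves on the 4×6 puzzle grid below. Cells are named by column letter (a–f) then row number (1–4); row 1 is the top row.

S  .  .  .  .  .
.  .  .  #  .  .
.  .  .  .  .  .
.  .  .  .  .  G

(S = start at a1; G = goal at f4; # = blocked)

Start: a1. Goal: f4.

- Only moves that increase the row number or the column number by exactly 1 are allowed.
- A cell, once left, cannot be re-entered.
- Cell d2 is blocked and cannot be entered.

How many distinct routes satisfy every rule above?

32

A right/down-only route from a1 to f4 makes exactly 3 down-moves and 5 right-moves in some order.
With no other constraints that would be C(8,3) = 56 routes.
Subtract routes through each blocked cell (inclusion–exclusion for overlaps): − through d2: 24 → 32.
That gives 32 routes.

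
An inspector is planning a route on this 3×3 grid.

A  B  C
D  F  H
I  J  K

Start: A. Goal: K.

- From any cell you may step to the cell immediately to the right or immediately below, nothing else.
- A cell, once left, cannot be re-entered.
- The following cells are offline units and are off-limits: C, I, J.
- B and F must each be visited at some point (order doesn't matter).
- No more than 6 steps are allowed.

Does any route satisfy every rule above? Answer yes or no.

One route that works: A → B → F → H → K.

yes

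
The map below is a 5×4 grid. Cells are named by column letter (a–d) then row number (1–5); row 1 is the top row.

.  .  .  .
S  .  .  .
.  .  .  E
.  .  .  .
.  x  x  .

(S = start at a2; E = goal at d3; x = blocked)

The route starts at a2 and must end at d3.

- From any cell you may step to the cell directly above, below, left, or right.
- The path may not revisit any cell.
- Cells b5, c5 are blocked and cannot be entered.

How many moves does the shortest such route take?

The Manhattan distance from a2 to d3 is |2−3| + |1−4| = 4, so at least 4 moves are needed.
A route of 4 moves achieves this: a2 → a3 → b3 → c3 → d3.
Since 4 matches the lower bound, it is optimal.

4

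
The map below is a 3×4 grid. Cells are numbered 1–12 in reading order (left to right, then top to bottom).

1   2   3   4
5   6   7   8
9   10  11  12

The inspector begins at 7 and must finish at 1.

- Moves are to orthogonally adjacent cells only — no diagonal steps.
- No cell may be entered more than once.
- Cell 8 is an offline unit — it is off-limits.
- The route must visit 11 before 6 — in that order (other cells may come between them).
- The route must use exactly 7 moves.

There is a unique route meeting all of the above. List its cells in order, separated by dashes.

The waypoints must appear in the order 11, 6, with no cell reused.
Route from 7: down to 11, 2× left (reaching 9), up to 5, right to 6, up to 2, left to 1 — 7 moves in all.
Check: order respected (11 at step 1, 6 at step 5); 7 moves as required.

7 - 11 - 10 - 9 - 5 - 6 - 2 - 1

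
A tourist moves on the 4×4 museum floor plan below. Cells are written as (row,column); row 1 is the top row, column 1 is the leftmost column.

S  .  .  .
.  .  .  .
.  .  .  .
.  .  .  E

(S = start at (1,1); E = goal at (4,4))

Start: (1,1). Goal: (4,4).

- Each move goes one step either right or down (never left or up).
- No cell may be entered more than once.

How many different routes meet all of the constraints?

20

A right/down-only route from (1,1) to (4,4) makes exactly 3 down-moves and 3 right-moves in some order.
With no other constraints that would be C(6,3) = 20 routes.
That gives 20 routes.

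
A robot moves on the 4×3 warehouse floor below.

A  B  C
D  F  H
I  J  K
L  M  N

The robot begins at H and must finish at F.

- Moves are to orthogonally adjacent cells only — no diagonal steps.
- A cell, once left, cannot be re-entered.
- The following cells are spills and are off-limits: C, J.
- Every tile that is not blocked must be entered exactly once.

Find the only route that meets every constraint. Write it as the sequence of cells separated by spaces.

Need to visit all 10 open cells exactly once, starting at H and ending at F.
Route from H: 2× down (reaching N), 2× left (reaching L), 3× up (reaching A), right to B, down to F — 9 moves in all.
Check: all 10 open cells covered.

H K N M L I D A B F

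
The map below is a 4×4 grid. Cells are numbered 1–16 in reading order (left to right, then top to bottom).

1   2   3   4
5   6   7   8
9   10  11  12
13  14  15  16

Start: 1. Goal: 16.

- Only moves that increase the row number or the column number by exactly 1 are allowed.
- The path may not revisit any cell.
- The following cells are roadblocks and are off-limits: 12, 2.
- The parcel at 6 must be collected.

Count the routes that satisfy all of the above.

A right/down-only route from 1 to 16 makes exactly 3 down-moves and 3 right-moves in some order.
With no other constraints that would be C(6,3) = 20 routes.
Split at 6 and multiply the segment counts (each segment already excludes blocked cells): 1→6: 1; 6→16: 3; product = 3.
That gives 3 routes.

3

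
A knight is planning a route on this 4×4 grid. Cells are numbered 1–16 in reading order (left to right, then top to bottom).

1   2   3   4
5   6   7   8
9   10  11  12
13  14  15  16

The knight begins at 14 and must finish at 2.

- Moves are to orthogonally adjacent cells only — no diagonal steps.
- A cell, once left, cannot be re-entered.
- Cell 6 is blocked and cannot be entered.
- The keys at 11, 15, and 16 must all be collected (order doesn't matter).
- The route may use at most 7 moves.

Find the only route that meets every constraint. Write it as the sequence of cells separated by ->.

The budget equals the shortest possible length, so every move has to be on a shortest route through the required cells.
Route from 14: 2× right (reaching 16), up to 12, left to 11, 2× up (reaching 3), left to 2 — 7 moves in all.
Check: all required cells visited; 7 ≤ 7 moves.

14 -> 15 -> 16 -> 12 -> 11 -> 7 -> 3 -> 2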